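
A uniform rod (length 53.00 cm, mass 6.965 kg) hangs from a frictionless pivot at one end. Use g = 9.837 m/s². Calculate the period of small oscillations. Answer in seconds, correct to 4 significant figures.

For a physical pendulum T = 2π√(I/(mgd)), with d = 0.26500 m from pivot to centre of mass.
I_cm = mL²/12 = 6.965 × 0.5300²/12 = 0.16304 kg·m²; I = I_cm + md² = 0.16304 + 6.965 × 0.26500² = 0.65216 kg·m².
T = 2π√(0.65216/(6.965 × 9.837 × 0.26500)) = 1.191 s.

1.191 s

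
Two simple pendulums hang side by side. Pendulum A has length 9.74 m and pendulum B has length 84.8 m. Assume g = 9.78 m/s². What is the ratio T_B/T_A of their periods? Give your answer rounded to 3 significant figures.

T ∝ √L, so T_B/T_A = √(L_B/L_A) = √(84.8/9.74) = 2.95.

2.95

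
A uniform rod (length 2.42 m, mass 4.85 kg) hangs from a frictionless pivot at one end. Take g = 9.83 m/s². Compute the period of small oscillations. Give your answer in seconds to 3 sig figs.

2.55 s

For a physical pendulum T = 2π√(I/(mgd)), with d = 1.210 m from pivot to centre of mass.
I_cm = mL²/12 = 4.85 × 2.42²/12 = 2.367 kg·m²; I = I_cm + md² = 2.367 + 4.85 × 1.210² = 9.468 kg·m².
T = 2π√(9.468/(4.85 × 9.83 × 1.210)) = 2.55 s.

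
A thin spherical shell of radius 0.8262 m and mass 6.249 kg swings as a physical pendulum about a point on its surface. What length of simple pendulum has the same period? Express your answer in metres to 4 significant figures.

1.377 m

The equivalent simple-pendulum length is L_eq = I/(md), where I is about the pivot and d = 0.82620 m.
I_cm = (2/3)mR² = 2.8437 kg·m², so I = I_cm + md² = 2.8437 + 4.2656 = 7.1093 kg·m².
L_eq = 7.1093/(6.249 × 0.82620) = 1.377 m.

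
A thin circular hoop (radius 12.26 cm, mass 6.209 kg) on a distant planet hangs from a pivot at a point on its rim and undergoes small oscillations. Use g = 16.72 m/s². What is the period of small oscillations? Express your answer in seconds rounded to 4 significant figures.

I_cm = mr² = 0.093326 kg·m². The pivot is at distance d = 0.1226 m from the centre of mass.
By the parallel-axis theorem, I = I_cm + md² = 0.093326 + 0.093326 = 0.18665 kg·m².
T = 2π√(I/(mgd)) = 2π√(0.18665/(6.209 × 16.72 × 0.1226)) = 0.7609 s.

0.7609 s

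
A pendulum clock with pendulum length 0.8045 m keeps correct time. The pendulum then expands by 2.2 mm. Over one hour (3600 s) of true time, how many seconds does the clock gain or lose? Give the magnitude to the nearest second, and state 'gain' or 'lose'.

T ∝ √L, so T'/T = √(0.80670/0.8045) = 1.00137.
In 3600 s of true time the clock registers 3600/1.00137 = 3595.1 s, so it loses 5 s.

lose 5 s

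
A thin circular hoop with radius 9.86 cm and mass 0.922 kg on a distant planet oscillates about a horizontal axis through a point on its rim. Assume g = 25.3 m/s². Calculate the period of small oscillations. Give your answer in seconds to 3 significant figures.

0.555 s

I_cm = mr² = 0.008964 kg·m². The pivot is at distance d = 0.0986 m from the centre of mass.
By the parallel-axis theorem, I = I_cm + md² = 0.008964 + 0.008964 = 0.01793 kg·m².
T = 2π√(I/(mgd)) = 2π√(0.01793/(0.922 × 25.3 × 0.0986)) = 0.555 s.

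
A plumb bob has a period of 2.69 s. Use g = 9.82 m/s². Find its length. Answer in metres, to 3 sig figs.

From T = 2π√(L/g), L = gT²/(4π²) = 9.82 × 2.690²/(4π²) = 1.80 m.

1.80 m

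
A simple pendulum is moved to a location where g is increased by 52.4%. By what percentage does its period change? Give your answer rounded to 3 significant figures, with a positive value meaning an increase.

T ∝ 1/√g, so T'/T = 1/√(1.524) = 0.8100.
Percentage change in T = (0.8100 − 1) × 100% = -19.0%.

-19.0%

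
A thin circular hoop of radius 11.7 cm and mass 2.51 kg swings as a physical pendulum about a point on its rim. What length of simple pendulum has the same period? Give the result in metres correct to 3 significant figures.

The equivalent simple-pendulum length is L_eq = I/(md), where I is about the pivot and d = 0.1170 m.
I_cm = mR² = 0.03436 kg·m², so I = I_cm + md² = 0.03436 + 0.03436 = 0.06872 kg·m².
L_eq = 0.06872/(2.51 × 0.1170) = 0.234 m.

0.234 m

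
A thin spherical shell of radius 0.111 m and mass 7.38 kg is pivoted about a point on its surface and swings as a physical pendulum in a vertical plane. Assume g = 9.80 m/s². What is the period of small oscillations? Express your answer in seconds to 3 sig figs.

0.863 s

I_cm = (2/3)mr² = 0.06062 kg·m². The pivot is at distance d = 0.111 m from the centre of mass.
By the parallel-axis theorem, I = I_cm + md² = 0.06062 + 0.09093 = 0.1515 kg·m².
T = 2π√(I/(mgd)) = 2π√(0.1515/(7.38 × 9.80 × 0.111)) = 0.863 s.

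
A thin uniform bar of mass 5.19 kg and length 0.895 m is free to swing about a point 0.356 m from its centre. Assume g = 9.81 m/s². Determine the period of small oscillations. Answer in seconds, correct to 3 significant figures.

For a physical pendulum T = 2π√(I/(mgd)), with d = 0.3560 m from pivot to centre of mass.
I_cm = mL²/12 = 5.19 × 0.895²/12 = 0.3464 kg·m²; I = I_cm + md² = 0.3464 + 5.19 × 0.3560² = 1.004 kg·m².
T = 2π√(1.004/(5.19 × 9.81 × 0.3560)) = 1.48 s.

1.48 s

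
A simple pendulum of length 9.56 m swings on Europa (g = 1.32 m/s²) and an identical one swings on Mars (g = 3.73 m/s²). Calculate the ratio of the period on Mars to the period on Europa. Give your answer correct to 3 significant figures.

0.595

T ∝ 1/√g, so T₂/T₁ = √(g₁/g₂) = √(1.32/3.73) = 0.595.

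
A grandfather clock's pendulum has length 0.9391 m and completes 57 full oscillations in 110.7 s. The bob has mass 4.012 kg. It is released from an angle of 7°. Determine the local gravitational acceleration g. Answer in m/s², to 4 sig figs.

T = 110.7/57 = 1.9421 s.
From T = 2π√(L/g), g = 4π²L/T² = 4π² × 0.9391/1.9421² = 9.829 m/s².

9.829 m/s²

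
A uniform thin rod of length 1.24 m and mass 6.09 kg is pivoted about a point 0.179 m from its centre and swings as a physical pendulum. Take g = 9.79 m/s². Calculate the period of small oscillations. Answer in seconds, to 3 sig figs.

For a physical pendulum T = 2π√(I/(mgd)), with d = 0.1790 m from pivot to centre of mass.
I_cm = mL²/12 = 6.09 × 1.24²/12 = 0.7803 kg·m²; I = I_cm + md² = 0.7803 + 6.09 × 0.1790² = 0.9755 kg·m².
T = 2π√(0.9755/(6.09 × 9.79 × 0.1790)) = 1.90 s.

1.90 s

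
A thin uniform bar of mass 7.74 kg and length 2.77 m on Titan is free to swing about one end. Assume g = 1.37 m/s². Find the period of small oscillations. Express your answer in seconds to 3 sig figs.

For a physical pendulum T = 2π√(I/(mgd)), with d = 1.385 m from pivot to centre of mass.
I_cm = mL²/12 = 7.74 × 2.77²/12 = 4.949 kg·m²; I = I_cm + md² = 4.949 + 7.74 × 1.385² = 19.80 kg·m².
T = 2π√(19.80/(7.74 × 1.37 × 1.385)) = 7.29 s.

7.29 s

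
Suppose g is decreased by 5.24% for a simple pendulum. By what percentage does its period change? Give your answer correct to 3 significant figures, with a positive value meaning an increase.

T ∝ 1/√g, so T'/T = 1/√(0.9476) = 1.027.
Percentage change in T = (1.027 − 1) × 100% = 2.73%.

2.73%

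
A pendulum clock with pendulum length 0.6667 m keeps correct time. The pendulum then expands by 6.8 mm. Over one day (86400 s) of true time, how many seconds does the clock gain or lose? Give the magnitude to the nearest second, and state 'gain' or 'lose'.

T ∝ √L, so T'/T = √(0.67350/0.6667) = 1.00509.
In 86400 s of true time the clock registers 86400/1.00509 = 85962.7 s, so it loses 437 s.

lose 437 s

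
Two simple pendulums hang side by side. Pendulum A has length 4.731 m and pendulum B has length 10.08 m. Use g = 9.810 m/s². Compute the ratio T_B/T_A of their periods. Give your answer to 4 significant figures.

1.460

T ∝ √L, so T_B/T_A = √(L_B/L_A) = √(10.08/4.731) = 1.460.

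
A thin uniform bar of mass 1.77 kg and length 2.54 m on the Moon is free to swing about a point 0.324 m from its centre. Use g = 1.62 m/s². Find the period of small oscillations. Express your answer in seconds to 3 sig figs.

For a physical pendulum T = 2π√(I/(mgd)), with d = 0.3240 m from pivot to centre of mass.
I_cm = mL²/12 = 1.77 × 2.54²/12 = 0.9516 kg·m²; I = I_cm + md² = 0.9516 + 1.77 × 0.3240² = 1.137 kg·m².
T = 2π√(1.137/(1.77 × 1.62 × 0.3240)) = 6.95 s.

6.95 s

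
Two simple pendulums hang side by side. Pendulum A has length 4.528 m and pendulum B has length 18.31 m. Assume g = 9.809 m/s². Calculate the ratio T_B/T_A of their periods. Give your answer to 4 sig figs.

2.011

T ∝ √L, so T_B/T_A = √(L_B/L_A) = √(18.31/4.528) = 2.011.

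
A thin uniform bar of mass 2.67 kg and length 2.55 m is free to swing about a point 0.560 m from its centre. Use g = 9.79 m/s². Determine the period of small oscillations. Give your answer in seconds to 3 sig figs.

For a physical pendulum T = 2π√(I/(mgd)), with d = 0.5600 m from pivot to centre of mass.
I_cm = mL²/12 = 2.67 × 2.55²/12 = 1.447 kg·m²; I = I_cm + md² = 1.447 + 2.67 × 0.5600² = 2.284 kg·m².
T = 2π√(2.284/(2.67 × 9.79 × 0.5600)) = 2.48 s.

2.48 s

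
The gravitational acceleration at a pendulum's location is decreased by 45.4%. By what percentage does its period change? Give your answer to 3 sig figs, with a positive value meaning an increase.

T ∝ 1/√g, so T'/T = 1/√(0.5460) = 1.353.
Percentage change in T = (1.353 − 1) × 100% = 35.3%.

35.3%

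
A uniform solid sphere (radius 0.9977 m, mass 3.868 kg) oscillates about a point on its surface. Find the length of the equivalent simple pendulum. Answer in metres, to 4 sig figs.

1.397 m

The equivalent simple-pendulum length is L_eq = I/(md), where I is about the pivot and d = 0.99770 m.
I_cm = (2/5)mR² = 1.5401 kg·m², so I = I_cm + md² = 1.5401 + 3.8502 = 5.3903 kg·m².
L_eq = 5.3903/(3.868 × 0.99770) = 1.397 m.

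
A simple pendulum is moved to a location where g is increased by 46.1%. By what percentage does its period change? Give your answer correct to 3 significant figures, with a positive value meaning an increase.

-17.3%

T ∝ 1/√g, so T'/T = 1/√(1.461) = 0.8273.
Percentage change in T = (0.8273 − 1) × 100% = -17.3%.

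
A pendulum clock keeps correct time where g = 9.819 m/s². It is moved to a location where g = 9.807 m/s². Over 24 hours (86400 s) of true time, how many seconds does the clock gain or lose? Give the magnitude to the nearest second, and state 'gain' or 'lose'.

The clock's period scales as T ∝ 1/√g, so T'/T = √(9.819/9.807) = 1.00061.
In 86400 s of true time the clock registers 86400/1.00061 = 86347.2 s, so it loses 53 s.

lose 53 s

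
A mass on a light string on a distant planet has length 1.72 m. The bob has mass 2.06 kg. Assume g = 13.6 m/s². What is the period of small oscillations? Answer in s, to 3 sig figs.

2.23 s

T = 2π√(L/g) = 2π√(1.72/13.6) = 2π × 0.3556 = 2.23 s.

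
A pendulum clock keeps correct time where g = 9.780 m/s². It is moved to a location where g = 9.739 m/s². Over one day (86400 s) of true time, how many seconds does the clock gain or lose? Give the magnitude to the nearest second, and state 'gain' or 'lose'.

lose 181 s

The clock's period scales as T ∝ 1/√g, so T'/T = √(9.780/9.739) = 1.00210.
In 86400 s of true time the clock registers 86400/1.00210 = 86218.7 s, so it loses 181 s.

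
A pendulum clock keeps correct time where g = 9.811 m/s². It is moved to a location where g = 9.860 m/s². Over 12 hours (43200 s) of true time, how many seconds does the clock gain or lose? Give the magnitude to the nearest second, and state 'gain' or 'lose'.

The clock's period scales as T ∝ 1/√g, so T'/T = √(9.811/9.860) = 0.997512.
In 43200 s of true time the clock registers 43200/0.997512 = 43307.7 s, so it gains 108 s.

gain 108 s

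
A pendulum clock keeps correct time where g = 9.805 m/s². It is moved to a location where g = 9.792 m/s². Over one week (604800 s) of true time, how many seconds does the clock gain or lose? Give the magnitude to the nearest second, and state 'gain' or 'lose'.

lose 401 s

The clock's period scales as T ∝ 1/√g, so T'/T = √(9.805/9.792) = 1.00066.
In 604800 s of true time the clock registers 604800/1.00066 = 604398.9 s, so it loses 401 s.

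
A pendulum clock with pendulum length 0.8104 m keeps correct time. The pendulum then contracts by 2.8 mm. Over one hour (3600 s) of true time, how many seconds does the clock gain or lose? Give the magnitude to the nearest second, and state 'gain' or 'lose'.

T ∝ √L, so T'/T = √(0.80760/0.8104) = 0.998271.
In 3600 s of true time the clock registers 3600/0.998271 = 3606.2 s, so it gains 6 s.

gain 6 s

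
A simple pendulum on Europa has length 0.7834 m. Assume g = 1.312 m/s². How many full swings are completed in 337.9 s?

T = 2π√(L/g) = 2π√(0.7834/1.312) = 4.8552 s.
Number of complete oscillations = ⌊337.9/4.8552⌋ = ⌊69.596⌋ = 69.

69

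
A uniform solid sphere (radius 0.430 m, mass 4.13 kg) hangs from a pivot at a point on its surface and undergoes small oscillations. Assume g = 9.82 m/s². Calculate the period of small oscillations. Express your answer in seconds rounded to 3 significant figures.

1.56 s

I_cm = (2/5)mr² = 0.3055 kg·m². The pivot is at distance d = 0.430 m from the centre of mass.
By the parallel-axis theorem, I = I_cm + md² = 0.3055 + 0.7636 = 1.069 kg·m².
T = 2π√(I/(mgd)) = 2π√(1.069/(4.13 × 9.82 × 0.430)) = 1.56 s.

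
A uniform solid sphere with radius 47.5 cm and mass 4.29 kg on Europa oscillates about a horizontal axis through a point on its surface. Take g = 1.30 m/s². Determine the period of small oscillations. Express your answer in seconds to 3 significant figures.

4.49 s

I_cm = (2/5)mr² = 0.3872 kg·m². The pivot is at distance d = 0.475 m from the centre of mass.
By the parallel-axis theorem, I = I_cm + md² = 0.3872 + 0.9679 = 1.355 kg·m².
T = 2π√(I/(mgd)) = 2π√(1.355/(4.29 × 1.30 × 0.475)) = 4.49 s.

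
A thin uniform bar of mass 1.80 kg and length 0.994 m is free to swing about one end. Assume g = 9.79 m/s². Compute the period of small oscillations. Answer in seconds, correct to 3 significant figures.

1.63 s

For a physical pendulum T = 2π√(I/(mgd)), with d = 0.4970 m from pivot to centre of mass.
I_cm = mL²/12 = 1.80 × 0.994²/12 = 0.1482 kg·m²; I = I_cm + md² = 0.1482 + 1.80 × 0.4970² = 0.5928 kg·m².
T = 2π√(0.5928/(1.80 × 9.79 × 0.4970)) = 1.63 s.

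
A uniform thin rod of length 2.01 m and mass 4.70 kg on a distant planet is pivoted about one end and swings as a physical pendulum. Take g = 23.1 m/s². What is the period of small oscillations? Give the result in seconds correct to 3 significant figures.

For a physical pendulum T = 2π√(I/(mgd)), with d = 1.005 m from pivot to centre of mass.
I_cm = mL²/12 = 4.70 × 2.01²/12 = 1.582 kg·m²; I = I_cm + md² = 1.582 + 4.70 × 1.005² = 6.329 kg·m².
T = 2π√(6.329/(4.70 × 23.1 × 1.005)) = 1.51 s.

1.51 s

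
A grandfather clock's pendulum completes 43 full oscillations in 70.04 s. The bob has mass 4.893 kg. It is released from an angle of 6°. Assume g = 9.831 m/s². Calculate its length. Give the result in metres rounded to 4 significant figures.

0.6607 m

T = 70.04/43 = 1.6288 s.
From T = 2π√(L/g), L = gT²/(4π²) = 9.831 × 1.6288²/(4π²) = 0.6607 m.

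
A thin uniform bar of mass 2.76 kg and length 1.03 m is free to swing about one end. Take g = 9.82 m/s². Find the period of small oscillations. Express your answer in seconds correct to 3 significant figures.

For a physical pendulum T = 2π√(I/(mgd)), with d = 0.5150 m from pivot to centre of mass.
I_cm = mL²/12 = 2.76 × 1.03²/12 = 0.2440 kg·m²; I = I_cm + md² = 0.2440 + 2.76 × 0.5150² = 0.9760 kg·m².
T = 2π√(0.9760/(2.76 × 9.82 × 0.5150)) = 1.66 s.

1.66 s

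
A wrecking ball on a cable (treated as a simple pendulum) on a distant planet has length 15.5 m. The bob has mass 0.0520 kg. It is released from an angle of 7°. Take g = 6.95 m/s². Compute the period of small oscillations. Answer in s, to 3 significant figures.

T = 2π√(L/g) = 2π√(15.5/6.95) = 2π × 1.493 = 9.38 s.

9.38 s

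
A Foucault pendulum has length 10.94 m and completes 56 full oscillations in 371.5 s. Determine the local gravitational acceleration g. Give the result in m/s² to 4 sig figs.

9.814 m/s²

T = 371.5/56 = 6.6339 s.
From T = 2π√(L/g), g = 4π²L/T² = 4π² × 10.94/6.6339² = 9.814 m/s².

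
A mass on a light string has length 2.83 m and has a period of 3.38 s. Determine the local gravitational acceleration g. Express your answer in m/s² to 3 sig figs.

From T = 2π√(L/g), g = 4π²L/T² = 4π² × 2.83/3.380² = 9.78 m/s².

9.78 m/s²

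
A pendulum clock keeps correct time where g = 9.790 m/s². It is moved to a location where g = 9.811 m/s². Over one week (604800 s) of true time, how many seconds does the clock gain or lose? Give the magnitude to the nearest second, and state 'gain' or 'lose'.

gain 648 s

The clock's period scales as T ∝ 1/√g, so T'/T = √(9.790/9.811) = 0.998929.
In 604800 s of true time the clock registers 604800/0.998929 = 605448.3 s, so it gains 648 s.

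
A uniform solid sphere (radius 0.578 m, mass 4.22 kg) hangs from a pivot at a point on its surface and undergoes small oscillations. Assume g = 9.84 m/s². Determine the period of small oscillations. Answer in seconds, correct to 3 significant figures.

I_cm = (2/5)mr² = 0.5639 kg·m². The pivot is at distance d = 0.578 m from the centre of mass.
By the parallel-axis theorem, I = I_cm + md² = 0.5639 + 1.410 = 1.974 kg·m².
T = 2π√(I/(mgd)) = 2π√(1.974/(4.22 × 9.84 × 0.578)) = 1.80 s.

1.80 s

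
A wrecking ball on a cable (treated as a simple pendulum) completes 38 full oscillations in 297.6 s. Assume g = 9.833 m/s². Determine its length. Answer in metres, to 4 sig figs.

T = 297.6/38 = 7.8316 s.
From T = 2π√(L/g), L = gT²/(4π²) = 9.833 × 7.8316²/(4π²) = 15.28 m.

15.28 m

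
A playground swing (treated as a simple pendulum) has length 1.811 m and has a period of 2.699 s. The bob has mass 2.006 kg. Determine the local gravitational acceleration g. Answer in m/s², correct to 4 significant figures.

9.815 m/s²

From T = 2π√(L/g), g = 4π²L/T² = 4π² × 1.811/2.6990² = 9.815 m/s².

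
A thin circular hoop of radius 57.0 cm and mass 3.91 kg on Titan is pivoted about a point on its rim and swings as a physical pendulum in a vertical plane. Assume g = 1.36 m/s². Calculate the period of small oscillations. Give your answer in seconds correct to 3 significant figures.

I_cm = mr² = 1.270 kg·m². The pivot is at distance d = 0.570 m from the centre of mass.
By the parallel-axis theorem, I = I_cm + md² = 1.270 + 1.270 = 2.541 kg·m².
T = 2π√(I/(mgd)) = 2π√(2.541/(3.91 × 1.36 × 0.570)) = 5.75 s.

5.75 s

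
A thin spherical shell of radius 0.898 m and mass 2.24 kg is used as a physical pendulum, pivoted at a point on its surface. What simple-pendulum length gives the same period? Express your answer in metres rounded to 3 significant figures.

1.50 m

The equivalent simple-pendulum length is L_eq = I/(md), where I is about the pivot and d = 0.8980 m.
I_cm = (2/3)mR² = 1.204 kg·m², so I = I_cm + md² = 1.204 + 1.806 = 3.011 kg·m².
L_eq = 3.011/(2.24 × 0.8980) = 1.50 m.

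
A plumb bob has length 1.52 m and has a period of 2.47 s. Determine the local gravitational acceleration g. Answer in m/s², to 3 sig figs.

9.84 m/s²

From T = 2π√(L/g), g = 4π²L/T² = 4π² × 1.52/2.470² = 9.84 m/s².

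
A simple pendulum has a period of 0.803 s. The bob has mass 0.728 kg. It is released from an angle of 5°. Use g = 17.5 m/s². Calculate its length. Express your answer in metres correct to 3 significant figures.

From T = 2π√(L/g), L = gT²/(4π²) = 17.5 × 0.8030²/(4π²) = 0.286 m.

0.286 m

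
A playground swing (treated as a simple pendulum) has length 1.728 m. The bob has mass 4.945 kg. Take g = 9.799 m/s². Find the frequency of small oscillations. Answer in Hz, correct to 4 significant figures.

T = 2π√(L/g) = 2π√(1.728/9.799) = 2.6385 s, so f = 1/T = 0.3790 Hz.

0.3790 Hz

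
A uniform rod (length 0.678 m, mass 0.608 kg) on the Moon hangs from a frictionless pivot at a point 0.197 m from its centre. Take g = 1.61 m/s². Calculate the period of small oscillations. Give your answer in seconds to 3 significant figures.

3.10 s

For a physical pendulum T = 2π√(I/(mgd)), with d = 0.1970 m from pivot to centre of mass.
I_cm = mL²/12 = 0.608 × 0.678²/12 = 0.02329 kg·m²; I = I_cm + md² = 0.02329 + 0.608 × 0.1970² = 0.04689 kg·m².
T = 2π√(0.04689/(0.608 × 1.61 × 0.1970)) = 3.10 s.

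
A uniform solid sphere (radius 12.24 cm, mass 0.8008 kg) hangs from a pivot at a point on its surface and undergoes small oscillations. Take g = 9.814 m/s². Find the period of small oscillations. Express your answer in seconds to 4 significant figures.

0.8303 s

I_cm = (2/5)mr² = 0.0047990 kg·m². The pivot is at distance d = 0.1224 m from the centre of mass.
By the parallel-axis theorem, I = I_cm + md² = 0.0047990 + 0.011997 = 0.016796 kg·m².
T = 2π√(I/(mgd)) = 2π√(0.016796/(0.8008 × 9.814 × 0.1224)) = 0.8303 s.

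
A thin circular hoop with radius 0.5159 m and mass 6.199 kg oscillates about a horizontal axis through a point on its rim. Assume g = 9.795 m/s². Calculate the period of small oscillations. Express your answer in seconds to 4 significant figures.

2.039 s

I_cm = mr² = 1.6499 kg·m². The pivot is at distance d = 0.5159 m from the centre of mass.
By the parallel-axis theorem, I = I_cm + md² = 1.6499 + 1.6499 = 3.2998 kg·m².
T = 2π√(I/(mgd)) = 2π√(3.2998/(6.199 × 9.795 × 0.5159)) = 2.039 s.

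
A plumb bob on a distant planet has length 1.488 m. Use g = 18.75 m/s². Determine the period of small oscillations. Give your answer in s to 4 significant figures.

T = 2π√(L/g) = 2π√(1.488/18.75) = 2π × 0.28171 = 1.770 s.

1.770 s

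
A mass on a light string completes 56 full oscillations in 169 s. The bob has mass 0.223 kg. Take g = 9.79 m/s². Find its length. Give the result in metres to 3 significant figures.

2.26 m

T = 169/56 = 3.018 s.
From T = 2π√(L/g), L = gT²/(4π²) = 9.79 × 3.018²/(4π²) = 2.26 m.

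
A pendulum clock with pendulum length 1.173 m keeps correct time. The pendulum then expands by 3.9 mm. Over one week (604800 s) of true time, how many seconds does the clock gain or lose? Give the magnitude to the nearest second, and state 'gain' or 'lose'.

lose 1003 s

T ∝ √L, so T'/T = √(1.17690/1.173) = 1.00166.
In 604800 s of true time the clock registers 604800/1.00166 = 603797.1 s, so it loses 1003 s.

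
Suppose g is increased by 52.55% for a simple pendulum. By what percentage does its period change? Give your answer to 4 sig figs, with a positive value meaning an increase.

T ∝ 1/√g, so T'/T = 1/√(1.5255) = 0.80964.
Percentage change in T = (0.80964 − 1) × 100% = -19.04%.

-19.04%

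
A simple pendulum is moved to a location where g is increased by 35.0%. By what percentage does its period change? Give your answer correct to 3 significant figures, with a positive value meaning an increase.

T ∝ 1/√g, so T'/T = 1/√(1.350) = 0.8607.
Percentage change in T = (0.8607 − 1) × 100% = -13.9%.

-13.9%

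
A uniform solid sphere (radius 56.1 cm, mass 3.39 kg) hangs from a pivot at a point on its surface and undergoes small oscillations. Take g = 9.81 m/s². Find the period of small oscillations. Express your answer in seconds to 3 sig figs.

I_cm = (2/5)mr² = 0.4268 kg·m². The pivot is at distance d = 0.561 m from the centre of mass.
By the parallel-axis theorem, I = I_cm + md² = 0.4268 + 1.067 = 1.494 kg·m².
T = 2π√(I/(mgd)) = 2π√(1.494/(3.39 × 9.81 × 0.561)) = 1.78 s.

1.78 s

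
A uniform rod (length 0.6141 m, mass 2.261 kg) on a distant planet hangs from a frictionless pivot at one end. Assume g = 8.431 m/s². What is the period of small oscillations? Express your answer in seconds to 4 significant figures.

1.385 s

For a physical pendulum T = 2π√(I/(mgd)), with d = 0.30705 m from pivot to centre of mass.
I_cm = mL²/12 = 2.261 × 0.6141²/12 = 0.071055 kg·m²; I = I_cm + md² = 0.071055 + 2.261 × 0.30705² = 0.28422 kg·m².
T = 2π√(0.28422/(2.261 × 8.431 × 0.30705)) = 1.385 s.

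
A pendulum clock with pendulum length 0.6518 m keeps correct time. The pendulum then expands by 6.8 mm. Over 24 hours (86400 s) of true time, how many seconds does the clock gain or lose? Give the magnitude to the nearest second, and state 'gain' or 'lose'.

T ∝ √L, so T'/T = √(0.65860/0.6518) = 1.00520.
In 86400 s of true time the clock registers 86400/1.00520 = 85952.8 s, so it loses 447 s.

lose 447 s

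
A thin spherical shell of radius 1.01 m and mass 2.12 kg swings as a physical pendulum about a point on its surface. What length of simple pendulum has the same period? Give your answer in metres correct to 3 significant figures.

The equivalent simple-pendulum length is L_eq = I/(md), where I is about the pivot and d = 1.010 m.
I_cm = (2/3)mR² = 1.442 kg·m², so I = I_cm + md² = 1.442 + 2.163 = 3.604 kg·m².
L_eq = 3.604/(2.12 × 1.010) = 1.68 m.

1.68 m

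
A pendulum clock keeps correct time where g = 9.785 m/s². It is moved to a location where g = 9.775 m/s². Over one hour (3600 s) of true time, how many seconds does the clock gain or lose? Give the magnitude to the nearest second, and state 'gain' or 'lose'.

lose 2 s

The clock's period scales as T ∝ 1/√g, so T'/T = √(9.785/9.775) = 1.00051.
In 3600 s of true time the clock registers 3600/1.00051 = 3598.2 s, so it loses 2 s.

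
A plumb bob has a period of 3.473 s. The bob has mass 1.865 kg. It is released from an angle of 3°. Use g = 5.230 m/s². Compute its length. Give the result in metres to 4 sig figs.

1.598 m

From T = 2π√(L/g), L = gT²/(4π²) = 5.230 × 3.4730²/(4π²) = 1.598 m.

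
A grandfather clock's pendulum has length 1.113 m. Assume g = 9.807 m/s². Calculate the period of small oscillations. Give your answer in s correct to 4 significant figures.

T = 2π√(L/g) = 2π√(1.113/9.807) = 2π × 0.33688 = 2.117 s.

2.117 s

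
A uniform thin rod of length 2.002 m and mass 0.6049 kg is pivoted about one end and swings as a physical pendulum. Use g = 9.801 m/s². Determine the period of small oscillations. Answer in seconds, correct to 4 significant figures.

2.319 s

For a physical pendulum T = 2π√(I/(mgd)), with d = 1.0010 m from pivot to centre of mass.
I_cm = mL²/12 = 0.6049 × 2.002²/12 = 0.20204 kg·m²; I = I_cm + md² = 0.20204 + 0.6049 × 1.0010² = 0.80815 kg·m².
T = 2π√(0.80815/(0.6049 × 9.801 × 1.0010)) = 2.319 s.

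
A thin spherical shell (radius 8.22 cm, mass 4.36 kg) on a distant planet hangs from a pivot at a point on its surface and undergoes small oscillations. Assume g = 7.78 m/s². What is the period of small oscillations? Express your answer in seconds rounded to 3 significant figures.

0.834 s

I_cm = (2/3)mr² = 0.01964 kg·m². The pivot is at distance d = 0.0822 m from the centre of mass.
By the parallel-axis theorem, I = I_cm + md² = 0.01964 + 0.02946 = 0.04910 kg·m².
T = 2π√(I/(mgd)) = 2π√(0.04910/(4.36 × 7.78 × 0.0822)) = 0.834 s.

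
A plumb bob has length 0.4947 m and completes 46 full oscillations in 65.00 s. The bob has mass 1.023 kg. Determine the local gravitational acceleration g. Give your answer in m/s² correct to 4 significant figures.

9.781 m/s²

T = 65.00/46 = 1.4130 s.
From T = 2π√(L/g), g = 4π²L/T² = 4π² × 0.4947/1.4130² = 9.781 m/s².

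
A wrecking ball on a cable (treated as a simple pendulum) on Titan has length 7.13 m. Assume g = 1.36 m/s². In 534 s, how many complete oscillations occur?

37

T = 2π√(L/g) = 2π√(7.13/1.36) = 14.39 s.
Number of complete oscillations = ⌊534/14.39⌋ = ⌊37.12⌋ = 37.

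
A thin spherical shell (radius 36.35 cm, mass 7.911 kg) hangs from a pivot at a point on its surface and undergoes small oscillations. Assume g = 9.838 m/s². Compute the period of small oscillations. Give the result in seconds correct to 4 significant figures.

1.559 s

I_cm = (2/3)mr² = 0.69687 kg·m². The pivot is at distance d = 0.3635 m from the centre of mass.
By the parallel-axis theorem, I = I_cm + md² = 0.69687 + 1.0453 = 1.7422 kg·m².
T = 2π√(I/(mgd)) = 2π√(1.7422/(7.911 × 9.838 × 0.3635)) = 1.559 s.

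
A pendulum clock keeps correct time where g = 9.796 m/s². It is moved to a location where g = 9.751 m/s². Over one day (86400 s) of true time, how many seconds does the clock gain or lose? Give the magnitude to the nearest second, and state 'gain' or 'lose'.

The clock's period scales as T ∝ 1/√g, so T'/T = √(9.796/9.751) = 1.00230.
In 86400 s of true time the clock registers 86400/1.00230 = 86201.3 s, so it loses 199 s.

lose 199 s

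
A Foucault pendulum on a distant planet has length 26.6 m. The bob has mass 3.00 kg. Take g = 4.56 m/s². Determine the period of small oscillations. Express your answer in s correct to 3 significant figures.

T = 2π√(L/g) = 2π√(26.6/4.56) = 2π × 2.415 = 15.2 s.

15.2 s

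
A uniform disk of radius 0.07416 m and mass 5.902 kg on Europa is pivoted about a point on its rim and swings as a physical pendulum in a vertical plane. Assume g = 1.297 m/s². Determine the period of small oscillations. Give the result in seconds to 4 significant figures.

1.840 s

I_cm = ½mr² = 0.016230 kg·m². The pivot is at distance d = 0.07416 m from the centre of mass.
By the parallel-axis theorem, I = I_cm + md² = 0.016230 + 0.032459 = 0.048689 kg·m².
T = 2π√(I/(mgd)) = 2π√(0.048689/(5.902 × 1.297 × 0.07416)) = 1.840 s.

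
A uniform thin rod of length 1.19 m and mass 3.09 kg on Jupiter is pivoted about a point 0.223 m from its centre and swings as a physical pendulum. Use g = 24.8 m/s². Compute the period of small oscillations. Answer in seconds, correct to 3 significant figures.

For a physical pendulum T = 2π√(I/(mgd)), with d = 0.2230 m from pivot to centre of mass.
I_cm = mL²/12 = 3.09 × 1.19²/12 = 0.3646 kg·m²; I = I_cm + md² = 0.3646 + 3.09 × 0.2230² = 0.5183 kg·m².
T = 2π√(0.5183/(3.09 × 24.8 × 0.2230)) = 1.09 s.

1.09 s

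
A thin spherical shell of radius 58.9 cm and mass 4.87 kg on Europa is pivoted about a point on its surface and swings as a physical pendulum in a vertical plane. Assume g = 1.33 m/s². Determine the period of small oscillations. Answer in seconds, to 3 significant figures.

I_cm = (2/3)mr² = 1.126 kg·m². The pivot is at distance d = 0.589 m from the centre of mass.
By the parallel-axis theorem, I = I_cm + md² = 1.126 + 1.690 = 2.816 kg·m².
T = 2π√(I/(mgd)) = 2π√(2.816/(4.87 × 1.33 × 0.589)) = 5.40 s.

5.40 s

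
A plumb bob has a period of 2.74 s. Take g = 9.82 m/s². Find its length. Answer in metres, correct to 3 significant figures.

1.87 m

From T = 2π√(L/g), L = gT²/(4π²) = 9.82 × 2.740²/(4π²) = 1.87 m.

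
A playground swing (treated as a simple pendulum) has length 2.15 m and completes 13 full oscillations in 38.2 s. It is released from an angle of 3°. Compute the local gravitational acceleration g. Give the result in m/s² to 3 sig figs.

9.83 m/s²

T = 38.2/13 = 2.938 s.
From T = 2π√(L/g), g = 4π²L/T² = 4π² × 2.15/2.938² = 9.83 m/s².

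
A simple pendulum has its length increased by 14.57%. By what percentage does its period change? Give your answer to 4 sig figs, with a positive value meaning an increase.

7.037%

T ∝ √L, so T'/T = √(1.1457) = 1.0704.
Percentage change in T = (1.0704 − 1) × 100% = 7.037%.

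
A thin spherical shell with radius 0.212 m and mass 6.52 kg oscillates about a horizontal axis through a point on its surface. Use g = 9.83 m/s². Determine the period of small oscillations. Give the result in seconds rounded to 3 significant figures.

1.19 s

I_cm = (2/3)mr² = 0.1954 kg·m². The pivot is at distance d = 0.212 m from the centre of mass.
By the parallel-axis theorem, I = I_cm + md² = 0.1954 + 0.2930 = 0.4884 kg·m².
T = 2π√(I/(mgd)) = 2π√(0.4884/(6.52 × 9.83 × 0.212)) = 1.19 s.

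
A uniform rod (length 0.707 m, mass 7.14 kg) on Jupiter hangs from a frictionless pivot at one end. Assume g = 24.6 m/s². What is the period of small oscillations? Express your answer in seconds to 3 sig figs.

For a physical pendulum T = 2π√(I/(mgd)), with d = 0.3535 m from pivot to centre of mass.
I_cm = mL²/12 = 7.14 × 0.707²/12 = 0.2974 kg·m²; I = I_cm + md² = 0.2974 + 7.14 × 0.3535² = 1.190 kg·m².
T = 2π√(1.190/(7.14 × 24.6 × 0.3535)) = 0.870 s.

0.870 s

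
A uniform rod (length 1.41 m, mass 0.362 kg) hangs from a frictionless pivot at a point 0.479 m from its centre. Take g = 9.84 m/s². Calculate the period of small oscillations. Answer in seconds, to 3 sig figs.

For a physical pendulum T = 2π√(I/(mgd)), with d = 0.4790 m from pivot to centre of mass.
I_cm = mL²/12 = 0.362 × 1.41²/12 = 0.05997 kg·m²; I = I_cm + md² = 0.05997 + 0.362 × 0.4790² = 0.1430 kg·m².
T = 2π√(0.1430/(0.362 × 9.84 × 0.4790)) = 1.82 s.

1.82 s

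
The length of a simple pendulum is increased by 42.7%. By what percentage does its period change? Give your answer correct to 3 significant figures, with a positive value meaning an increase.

19.5%

T ∝ √L, so T'/T = √(1.427) = 1.195.
Percentage change in T = (1.195 − 1) × 100% = 19.5%.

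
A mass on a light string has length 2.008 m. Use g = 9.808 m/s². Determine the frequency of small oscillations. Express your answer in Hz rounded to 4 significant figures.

T = 2π√(L/g) = 2π√(2.008/9.808) = 2.8430 s, so f = 1/T = 0.3517 Hz.

0.3517 Hz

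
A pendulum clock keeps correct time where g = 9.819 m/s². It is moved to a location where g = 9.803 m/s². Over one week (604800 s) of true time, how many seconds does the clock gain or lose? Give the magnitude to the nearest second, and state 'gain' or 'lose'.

The clock's period scales as T ∝ 1/√g, so T'/T = √(9.819/9.803) = 1.00082.
In 604800 s of true time the clock registers 604800/1.00082 = 604307.0 s, so it loses 493 s.

lose 493 s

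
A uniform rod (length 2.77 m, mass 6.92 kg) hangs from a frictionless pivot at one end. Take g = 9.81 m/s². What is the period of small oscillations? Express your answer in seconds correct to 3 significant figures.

2.73 s

For a physical pendulum T = 2π√(I/(mgd)), with d = 1.385 m from pivot to centre of mass.
I_cm = mL²/12 = 6.92 × 2.77²/12 = 4.425 kg·m²; I = I_cm + md² = 4.425 + 6.92 × 1.385² = 17.70 kg·m².
T = 2π√(17.70/(6.92 × 9.81 × 1.385)) = 2.73 s.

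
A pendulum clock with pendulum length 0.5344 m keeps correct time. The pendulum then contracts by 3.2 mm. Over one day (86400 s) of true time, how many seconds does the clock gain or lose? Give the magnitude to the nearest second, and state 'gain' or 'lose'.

gain 260 s

T ∝ √L, so T'/T = √(0.53120/0.5344) = 0.997001.
In 86400 s of true time the clock registers 86400/0.997001 = 86659.9 s, so it gains 260 s.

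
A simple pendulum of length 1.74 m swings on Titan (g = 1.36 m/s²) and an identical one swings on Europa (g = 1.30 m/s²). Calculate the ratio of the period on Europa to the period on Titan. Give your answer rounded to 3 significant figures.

1.02

T ∝ 1/√g, so T₂/T₁ = √(g₁/g₂) = √(1.36/1.30) = 1.02.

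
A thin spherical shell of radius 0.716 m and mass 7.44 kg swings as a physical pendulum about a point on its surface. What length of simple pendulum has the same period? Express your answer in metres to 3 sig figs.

1.19 m

The equivalent simple-pendulum length is L_eq = I/(md), where I is about the pivot and d = 0.7160 m.
I_cm = (2/3)mR² = 2.543 kg·m², so I = I_cm + md² = 2.543 + 3.814 = 6.357 kg·m².
L_eq = 6.357/(7.44 × 0.7160) = 1.19 m.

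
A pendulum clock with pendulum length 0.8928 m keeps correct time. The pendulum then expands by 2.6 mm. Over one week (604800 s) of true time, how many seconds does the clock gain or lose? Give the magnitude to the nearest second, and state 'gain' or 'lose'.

lose 879 s

T ∝ √L, so T'/T = √(0.89540/0.8928) = 1.00146.
In 604800 s of true time the clock registers 604800/1.00146 = 603921.3 s, so it loses 879 s.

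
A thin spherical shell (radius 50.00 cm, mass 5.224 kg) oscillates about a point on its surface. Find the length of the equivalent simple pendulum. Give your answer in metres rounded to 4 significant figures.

The equivalent simple-pendulum length is L_eq = I/(md), where I is about the pivot and d = 0.50000 m.
I_cm = (2/3)mR² = 0.87067 kg·m², so I = I_cm + md² = 0.87067 + 1.3060 = 2.1767 kg·m².
L_eq = 2.1767/(5.224 × 0.50000) = 0.8333 m.

0.8333 m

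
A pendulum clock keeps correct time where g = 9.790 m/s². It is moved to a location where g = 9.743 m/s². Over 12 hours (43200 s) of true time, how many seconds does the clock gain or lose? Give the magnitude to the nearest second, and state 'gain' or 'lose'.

The clock's period scales as T ∝ 1/√g, so T'/T = √(9.790/9.743) = 1.00241.
In 43200 s of true time the clock registers 43200/1.00241 = 43096.2 s, so it loses 104 s.

lose 104 s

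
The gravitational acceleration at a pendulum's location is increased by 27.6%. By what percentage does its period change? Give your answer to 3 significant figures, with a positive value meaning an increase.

T ∝ 1/√g, so T'/T = 1/√(1.276) = 0.8853.
Percentage change in T = (0.8853 − 1) × 100% = -11.5%.

-11.5%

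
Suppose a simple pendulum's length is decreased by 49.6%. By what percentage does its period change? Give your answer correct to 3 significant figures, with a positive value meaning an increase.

-29.0%

T ∝ √L, so T'/T = √(0.5040) = 0.7099.
Percentage change in T = (0.7099 − 1) × 100% = -29.0%.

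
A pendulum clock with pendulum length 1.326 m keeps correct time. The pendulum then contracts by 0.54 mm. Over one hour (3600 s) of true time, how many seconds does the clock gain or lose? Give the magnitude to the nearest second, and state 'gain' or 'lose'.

gain 1 s

T ∝ √L, so T'/T = √(1.32546/1.326) = 0.999796.
In 3600 s of true time the clock registers 3600/0.999796 = 3600.7 s, so it gains 1 s.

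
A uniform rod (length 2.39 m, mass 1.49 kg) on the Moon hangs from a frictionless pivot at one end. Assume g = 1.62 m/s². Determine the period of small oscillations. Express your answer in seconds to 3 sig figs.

For a physical pendulum T = 2π√(I/(mgd)), with d = 1.195 m from pivot to centre of mass.
I_cm = mL²/12 = 1.49 × 2.39²/12 = 0.7093 kg·m²; I = I_cm + md² = 0.7093 + 1.49 × 1.195² = 2.837 kg·m².
T = 2π√(2.837/(1.49 × 1.62 × 1.195)) = 6.23 s.

6.23 s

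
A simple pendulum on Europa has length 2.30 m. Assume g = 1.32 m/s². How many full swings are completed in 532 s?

T = 2π√(L/g) = 2π√(2.30/1.32) = 8.294 s.
Number of complete oscillations = ⌊532/8.294⌋ = ⌊64.14⌋ = 64.

64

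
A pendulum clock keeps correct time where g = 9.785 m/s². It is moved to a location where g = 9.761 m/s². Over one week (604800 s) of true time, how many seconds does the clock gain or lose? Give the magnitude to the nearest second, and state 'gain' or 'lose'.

lose 742 s

The clock's period scales as T ∝ 1/√g, so T'/T = √(9.785/9.761) = 1.00123.
In 604800 s of true time the clock registers 604800/1.00123 = 604057.8 s, so it loses 742 s.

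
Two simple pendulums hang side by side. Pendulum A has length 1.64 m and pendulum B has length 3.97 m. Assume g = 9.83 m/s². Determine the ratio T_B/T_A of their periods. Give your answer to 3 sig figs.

T ∝ √L, so T_B/T_A = √(L_B/L_A) = √(3.97/1.64) = 1.56.

1.56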